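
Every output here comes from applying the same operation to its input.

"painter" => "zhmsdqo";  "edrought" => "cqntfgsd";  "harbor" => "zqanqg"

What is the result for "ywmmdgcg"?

vllcfbfx

Rule — move the first character to the end, then shift every letter 1 place backward in the alphabet (wrapping around).
Starting from "ywmmdgcg": after the first operation, "wmmdgcgy"; after the second, "vllcfbfx".
(Check on "edrought": → "droughte" → "cqntfgsd" ✓)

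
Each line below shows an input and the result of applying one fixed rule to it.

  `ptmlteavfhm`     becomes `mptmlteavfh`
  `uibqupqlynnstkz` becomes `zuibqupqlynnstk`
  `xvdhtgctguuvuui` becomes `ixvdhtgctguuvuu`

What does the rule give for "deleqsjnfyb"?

bdeleqsjnfy

In each case the input is transformed by: move the last character to the front.
"deleqsjnfyb" → "bdeleqsjnfy".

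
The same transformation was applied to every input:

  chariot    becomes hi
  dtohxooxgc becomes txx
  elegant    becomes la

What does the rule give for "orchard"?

ra

Looking at the pairs, the operation is to keep one character in every 3, starting at position 2 (positions 2nd, 5th, 8th, ...).
"orchard" → "ra".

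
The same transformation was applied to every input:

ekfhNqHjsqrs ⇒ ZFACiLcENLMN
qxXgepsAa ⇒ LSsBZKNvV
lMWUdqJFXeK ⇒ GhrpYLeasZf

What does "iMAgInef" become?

DhvBdIZA

The pattern: flip the case of every letter, then shift every letter 5 places backward in the alphabet (wrapping around).
Applying both steps to "iMAgInef": "ImaGiNEF", then "DhvBdIZA".
(Check on "qxXgepsAa": → "QXxGEPSaA" → "LSsBZKNvV" ✓)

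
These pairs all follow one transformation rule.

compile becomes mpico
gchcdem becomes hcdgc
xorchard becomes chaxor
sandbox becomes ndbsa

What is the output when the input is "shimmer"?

The transformation: delete the last 2 characters, then move the last 3 characters to the front (rotate right by 3).
Starting from "shimmer": after the first operation, "shimm"; after the second, "immsh".

immsh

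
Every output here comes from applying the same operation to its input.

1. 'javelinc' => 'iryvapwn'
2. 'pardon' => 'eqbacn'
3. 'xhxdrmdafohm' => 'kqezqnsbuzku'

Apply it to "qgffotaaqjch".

Each output is the input with this applied: shift every letter 13 places forward in the alphabet (wrapping around) — i.e. ROT13, then move the first 2 characters to the end (rotate left by 2).
Applying both steps to "qgffotaaqjch": "dtssbgnndwpu", then "ssbgnndwpudt".

ssbgnndwpudt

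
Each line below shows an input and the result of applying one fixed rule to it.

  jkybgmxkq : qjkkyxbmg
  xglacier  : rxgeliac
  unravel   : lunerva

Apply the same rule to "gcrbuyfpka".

The pattern: swap the first and last characters, then take characters alternately from the front and the back (1st, last, 2nd, 2nd-last, ...).
Applying both steps to "gcrbuyfpka": "acrbuyfpkg", then "agckrpbfuy".

agckrpbfuy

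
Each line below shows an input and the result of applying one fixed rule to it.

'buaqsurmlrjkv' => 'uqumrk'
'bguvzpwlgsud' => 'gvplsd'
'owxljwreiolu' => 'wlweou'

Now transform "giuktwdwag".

What's happening: keep every other character starting from the second (positions 2nd, 4th, 6th, ...).
On "giuktwdwag" that produces "ikwwg".

ikwwg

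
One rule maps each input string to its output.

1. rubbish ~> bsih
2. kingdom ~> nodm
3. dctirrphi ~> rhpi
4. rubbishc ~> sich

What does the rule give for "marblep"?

Rule — swap each adjacent pair of characters (1↔2, 3↔4, ...), then keep only the last 4 characters.
"marblep" → "relp".
(Check on "dctirrphi": → "cditrrhpi" → "rhpi" ✓)

relp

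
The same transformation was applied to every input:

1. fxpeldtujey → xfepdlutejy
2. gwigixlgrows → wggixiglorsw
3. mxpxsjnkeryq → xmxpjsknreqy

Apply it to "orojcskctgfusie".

In each case the input is transformed by: swap each adjacent pair of characters (1↔2, 3↔4, ...).
"orojcskctgfusie" → "rojoscckgtufise".

rojoscckgtufise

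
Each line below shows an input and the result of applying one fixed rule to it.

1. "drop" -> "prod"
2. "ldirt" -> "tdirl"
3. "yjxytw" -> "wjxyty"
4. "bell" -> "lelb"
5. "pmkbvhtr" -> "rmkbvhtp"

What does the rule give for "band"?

In each case the input is transformed by: swap the first and last characters.
Applying that to "band" gives "danb".

danb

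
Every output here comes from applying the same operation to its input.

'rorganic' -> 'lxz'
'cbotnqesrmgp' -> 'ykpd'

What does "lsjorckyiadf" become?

pova

Looking at the pairs, the operation is to shift every letter 3 places backward in the alphabet (wrapping around), then keep one character in every 3, starting at position 2 (positions 2nd, 5th, 8th, ...).
On "lsjorckyiadf": the first step gives "ipglozhvfxac", and the second then gives "pova".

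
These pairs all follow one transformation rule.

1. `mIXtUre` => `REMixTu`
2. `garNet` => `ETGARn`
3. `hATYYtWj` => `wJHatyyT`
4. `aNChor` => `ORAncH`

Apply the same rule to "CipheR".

ErcIPH

The pattern: move the last 2 characters to the front (rotate right by 2), then flip the case of every letter.
"CipheR" → "eRCiph" → "ErcIPH".
(Check on "aNChor": → "oraNCh" → "ORAncH" ✓)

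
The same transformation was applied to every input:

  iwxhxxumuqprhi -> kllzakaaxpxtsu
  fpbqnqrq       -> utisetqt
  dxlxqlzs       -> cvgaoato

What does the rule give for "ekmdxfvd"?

yghnpgai

What's happening: move the last 2 characters to the front (rotate right by 2), then shift every letter 3 places forward in the alphabet (wrapping around).
Starting from "ekmdxfvd": after the first operation, "vdekmdxf"; after the second, "yghnpgai".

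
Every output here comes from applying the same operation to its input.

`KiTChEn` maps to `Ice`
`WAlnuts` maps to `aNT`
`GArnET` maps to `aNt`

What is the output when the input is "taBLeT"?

The transformation: keep every other character starting from the second (positions 2nd, 4th, 6th, ...), then flip the case of every letter.
For "taBLeT", step one produces "aLT"; step two turns that into "Alt".

Alt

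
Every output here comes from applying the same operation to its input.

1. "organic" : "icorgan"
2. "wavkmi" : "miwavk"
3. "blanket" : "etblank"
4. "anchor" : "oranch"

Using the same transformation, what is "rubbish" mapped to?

shrubbi

In each case the input is transformed by: move the last 2 characters to the front (rotate right by 2).
On "rubbish" that produces "shrubbi".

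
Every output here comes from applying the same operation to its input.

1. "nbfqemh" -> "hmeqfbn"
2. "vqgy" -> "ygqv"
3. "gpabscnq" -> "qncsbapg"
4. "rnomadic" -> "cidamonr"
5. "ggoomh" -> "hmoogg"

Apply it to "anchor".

What's happening: reverse the string.
Applying that to "anchor" gives "rohcna".

rohcna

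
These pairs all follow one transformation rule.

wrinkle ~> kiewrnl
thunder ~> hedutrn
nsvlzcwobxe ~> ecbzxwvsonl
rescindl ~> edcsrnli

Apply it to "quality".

The transformation: sort the characters into reverse alphabetical order, then move the last 3 characters to the front (rotate right by 3).
Starting from "quality": after the first operation, "yutqlia"; after the second, "liayutq".

liayutq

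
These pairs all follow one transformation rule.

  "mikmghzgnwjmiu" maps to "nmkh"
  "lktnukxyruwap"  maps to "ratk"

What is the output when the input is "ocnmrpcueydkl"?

The pattern: keep one character in every 3, starting at position 3 (positions 3rd, 6th, 9th, ...), then move the last 2 characters to the front (rotate right by 2).
Applying both steps to "ocnmrpcueydkl": "npek", then "eknp".

eknp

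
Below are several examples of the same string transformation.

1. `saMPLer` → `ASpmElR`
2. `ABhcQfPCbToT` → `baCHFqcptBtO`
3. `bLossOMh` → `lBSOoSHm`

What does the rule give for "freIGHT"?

RFiEhgt

Rule — swap each adjacent pair of characters (1↔2, 3↔4, ...), then flip the case of every letter.
Starting from "freIGHT": after the first operation, "rfIeHGT"; after the second, "RFiEhgt".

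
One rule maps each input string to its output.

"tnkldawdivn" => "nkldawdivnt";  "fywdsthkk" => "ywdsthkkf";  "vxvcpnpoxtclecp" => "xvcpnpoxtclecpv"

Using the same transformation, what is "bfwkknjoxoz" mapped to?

fwkknjoxozb

The transformation: move the first character to the end.
So "bfwkknjoxoz" becomes "fwkknjoxozb".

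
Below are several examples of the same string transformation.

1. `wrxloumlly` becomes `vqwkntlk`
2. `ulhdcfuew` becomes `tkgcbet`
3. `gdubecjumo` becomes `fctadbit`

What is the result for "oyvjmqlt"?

The rule is to shift every letter 1 place backward in the alphabet (wrapping around), then delete the last 2 characters.
Doing the same to "oyvjmqlt": "nxuilp".

nxuilp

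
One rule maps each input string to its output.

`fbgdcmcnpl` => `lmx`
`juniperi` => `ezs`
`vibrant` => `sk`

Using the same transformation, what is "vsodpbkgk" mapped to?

czq

The transformation: shift every letter 10 places forward in the alphabet (wrapping around), then keep one character in every 3, starting at position 2 (positions 2nd, 5th, 8th, ...).
"vsodpbkgk" → "fcynzluqu" → "czq".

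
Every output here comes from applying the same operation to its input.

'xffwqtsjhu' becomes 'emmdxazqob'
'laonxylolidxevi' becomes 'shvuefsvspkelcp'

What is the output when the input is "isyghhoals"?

What's happening: shift every letter 7 places forward in the alphabet (wrapping around).
On "isyghhoals" that produces "pzfnoovhsz".

pzfnoovhsz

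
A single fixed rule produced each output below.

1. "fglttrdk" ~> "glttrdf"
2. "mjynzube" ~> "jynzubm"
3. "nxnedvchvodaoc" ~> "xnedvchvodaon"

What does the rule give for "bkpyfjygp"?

kpyfjygb

The pattern: delete the last character, then move the first character to the end.
"bkpyfjygp" → "bkpyfjyg" → "kpyfjygb".
(Check on "fglttrdk": → "fglttrd" → "glttrdf" ✓)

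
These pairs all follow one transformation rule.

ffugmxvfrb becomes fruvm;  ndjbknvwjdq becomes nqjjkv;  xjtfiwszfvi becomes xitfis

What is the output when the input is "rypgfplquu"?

ruplf

The transformation: keep every other character starting from the first (positions 1st, 3rd, 5th, ...), then take characters alternately from the front and the back (1st, last, 2nd, 2nd-last, ...).
So "rypgfplquu" becomes "ruplf".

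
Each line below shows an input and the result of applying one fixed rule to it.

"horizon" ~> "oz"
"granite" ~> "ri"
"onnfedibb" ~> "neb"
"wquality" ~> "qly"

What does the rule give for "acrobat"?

cb

Looking at the pairs, the operation is to keep one character in every 3, starting at position 2 (positions 2nd, 5th, 8th, ...).
"acrobat" → "cb".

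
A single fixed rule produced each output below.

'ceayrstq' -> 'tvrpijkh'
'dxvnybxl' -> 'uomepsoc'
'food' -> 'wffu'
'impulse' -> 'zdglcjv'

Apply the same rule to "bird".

The pattern: shift every letter 9 places backward in the alphabet (wrapping around).
Doing the same to "bird": "sziu".

sziu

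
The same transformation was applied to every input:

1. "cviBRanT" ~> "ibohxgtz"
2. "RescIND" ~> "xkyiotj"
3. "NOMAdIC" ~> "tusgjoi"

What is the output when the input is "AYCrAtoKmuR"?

Rule — shift every letter 6 places forward in the alphabet (wrapping around), then convert every letter to lowercase.
"AYCrAtoKmuR" → "geixgzuqsax".

geixgzuqsax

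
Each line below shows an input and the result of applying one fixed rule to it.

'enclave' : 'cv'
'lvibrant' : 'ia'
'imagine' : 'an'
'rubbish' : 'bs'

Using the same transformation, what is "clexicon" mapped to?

ec

The rule is to keep one character in every 3, starting at position 3 (positions 3rd, 6th, 9th, ...).
On "clexicon" that produces "ec".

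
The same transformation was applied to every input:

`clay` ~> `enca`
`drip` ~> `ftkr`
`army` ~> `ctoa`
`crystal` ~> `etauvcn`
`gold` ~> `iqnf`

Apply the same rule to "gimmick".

ikookem

In each case the input is transformed by: shift every letter 2 places forward in the alphabet (wrapping around).
On "gimmick" that produces "ikookem".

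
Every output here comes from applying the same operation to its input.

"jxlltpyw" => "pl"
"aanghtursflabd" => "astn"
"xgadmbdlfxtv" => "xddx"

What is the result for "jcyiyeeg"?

The rule is to reverse the string, then keep one character in every 3, starting at position 3 (positions 3rd, 6th, 9th, ...).
Applying both steps to "jcyiyeeg": "geeyiycj", then "ey".
(Check on "aanghtursflabd": → "dbalfsruthgnaa" → "astn" ✓)

ey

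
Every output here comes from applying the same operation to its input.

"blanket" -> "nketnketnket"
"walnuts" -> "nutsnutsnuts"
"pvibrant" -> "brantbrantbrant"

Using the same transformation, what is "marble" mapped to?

The rule is to delete the first 3 characters, then write the whole string 3 times in a row.
"marble" → "ble" → "blebleble".

blebleble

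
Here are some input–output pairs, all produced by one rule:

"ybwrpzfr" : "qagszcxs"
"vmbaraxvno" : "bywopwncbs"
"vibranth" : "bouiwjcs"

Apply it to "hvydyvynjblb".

zokcmciwzezw

The transformation: swap the front and back halves of the string, then shift every letter 1 place forward in the alphabet (wrapping around).
Applying both steps to "hvydyvynjblb": "ynjblbhvydyv", then "zokcmciwzezw".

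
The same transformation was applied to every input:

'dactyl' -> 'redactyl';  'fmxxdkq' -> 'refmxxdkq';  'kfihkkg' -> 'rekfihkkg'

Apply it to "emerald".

reemerald

Each output is the input with this applied: prepend "re".
"emerald" → "reemerald".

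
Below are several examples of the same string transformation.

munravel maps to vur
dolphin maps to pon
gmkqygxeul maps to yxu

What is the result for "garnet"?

The transformation: sort the characters into reverse alphabetical order, then keep only the first 3 characters.
Working it through for "garnet": intermediate "trngea", final "trn".

trn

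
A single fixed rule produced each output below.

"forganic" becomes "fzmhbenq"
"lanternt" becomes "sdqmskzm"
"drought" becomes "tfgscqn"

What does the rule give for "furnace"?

mzbdetq

Rule — shift every letter 1 place backward in the alphabet (wrapping around), then move the first 3 characters to the end (rotate left by 3).
On "furnace": the first step gives "etqmzbd", and the second then gives "mzbdetq".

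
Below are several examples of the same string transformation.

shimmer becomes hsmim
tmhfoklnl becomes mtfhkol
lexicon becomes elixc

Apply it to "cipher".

Each output is the input with this applied: delete the last 2 characters, then swap each adjacent pair of characters (1↔2, 3↔4, ...).
So "cipher" becomes "ichp".

ichp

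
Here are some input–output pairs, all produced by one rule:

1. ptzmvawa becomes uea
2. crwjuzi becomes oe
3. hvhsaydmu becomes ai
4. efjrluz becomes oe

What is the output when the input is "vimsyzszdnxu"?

The rule is to shift every letter 5 places forward in the alphabet (wrapping around), then keep only the vowels.
Working it through for "vimsyzszdnxu": intermediate "anrxdexeiscz", final "aeei".

aeei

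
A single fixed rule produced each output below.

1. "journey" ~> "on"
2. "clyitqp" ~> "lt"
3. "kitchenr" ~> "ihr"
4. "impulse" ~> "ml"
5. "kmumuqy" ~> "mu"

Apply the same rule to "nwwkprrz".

wpz

Looking at the pairs, the operation is to keep one character in every 3, starting at position 2 (positions 2nd, 5th, 8th, ...).
Applying that to "nwwkprrz" gives "wpz".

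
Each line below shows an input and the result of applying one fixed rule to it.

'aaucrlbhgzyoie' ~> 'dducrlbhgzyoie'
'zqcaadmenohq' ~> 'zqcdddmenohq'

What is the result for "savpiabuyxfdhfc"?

In each case the input is transformed by: replace every "a" with "d".
On "savpiabuyxfdhfc" that produces "sdvpidbuyxfdhfc".

sdvpidbuyxfdhfc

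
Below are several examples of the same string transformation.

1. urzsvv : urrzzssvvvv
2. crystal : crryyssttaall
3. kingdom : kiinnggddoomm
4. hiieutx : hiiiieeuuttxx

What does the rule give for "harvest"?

haarrvveesstt

The rule is to double every character, then delete the first character.
Starting from "harvest": after the first operation, "hhaarrvveesstt"; after the second, "haarrvveesstt".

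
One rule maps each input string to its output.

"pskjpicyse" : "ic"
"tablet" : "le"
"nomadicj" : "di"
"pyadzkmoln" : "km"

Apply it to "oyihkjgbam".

Looking at the pairs, the operation is to swap the front and back halves of the string, then keep only the first 2 characters.
Starting from "oyihkjgbam": after the first operation, "jgbamoyihk"; after the second, "jg".

jg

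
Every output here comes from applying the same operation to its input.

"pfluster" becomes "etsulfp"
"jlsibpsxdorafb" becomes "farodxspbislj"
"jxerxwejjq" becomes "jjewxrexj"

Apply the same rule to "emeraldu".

dlareme

The pattern: delete the last character, then reverse the string.
Starting from "emeraldu": after the first operation, "emerald"; after the second, "dlareme".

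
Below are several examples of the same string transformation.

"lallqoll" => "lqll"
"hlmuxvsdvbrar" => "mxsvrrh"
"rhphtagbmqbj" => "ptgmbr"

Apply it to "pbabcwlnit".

aclip

Rule — keep every other character starting from the first (positions 1st, 3rd, 5th, ...), then move the first character to the end.
For "pbabcwlnit" the result is "aclip".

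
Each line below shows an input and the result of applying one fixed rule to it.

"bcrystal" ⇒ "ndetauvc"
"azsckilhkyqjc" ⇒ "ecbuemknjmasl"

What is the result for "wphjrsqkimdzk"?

The rule is to shift every letter 2 places forward in the alphabet (wrapping around), then move the last character to the front.
Working it through for "wphjrsqkimdzk": intermediate "yrjltusmkofbm", final "myrjltusmkofb".
(Check on "bcrystal": → "detauvcn" → "ndetauvc" ✓)

myrjltusmkofb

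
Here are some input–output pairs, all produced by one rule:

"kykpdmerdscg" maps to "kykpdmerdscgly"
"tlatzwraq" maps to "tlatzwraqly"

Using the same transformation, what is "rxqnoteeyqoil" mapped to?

Looking at the pairs, the operation is to append "ly".
On "rxqnoteeyqoil" that produces "rxqnoteeyqoilly".

rxqnoteeyqoilly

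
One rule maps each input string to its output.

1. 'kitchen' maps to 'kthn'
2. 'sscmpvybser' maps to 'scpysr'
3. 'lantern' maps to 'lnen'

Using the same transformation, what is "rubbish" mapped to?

The transformation: keep every other character starting from the first (positions 1st, 3rd, 5th, ...).
Doing the same to "rubbish": "rbih".

rbih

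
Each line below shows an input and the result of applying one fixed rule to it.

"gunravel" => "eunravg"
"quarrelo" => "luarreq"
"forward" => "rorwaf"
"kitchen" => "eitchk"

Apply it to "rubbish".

subbir

The pattern: delete the last character, then swap the first and last characters.
Starting from "rubbish": after the first operation, "rubbis"; after the second, "subbir".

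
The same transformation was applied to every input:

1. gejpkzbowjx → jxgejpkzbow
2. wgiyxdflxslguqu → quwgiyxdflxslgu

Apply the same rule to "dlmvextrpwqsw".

In each case the input is transformed by: move the last 2 characters to the front (rotate right by 2).
Doing the same to "dlmvextrpwqsw": "swdlmvextrpwq".

swdlmvextrpwq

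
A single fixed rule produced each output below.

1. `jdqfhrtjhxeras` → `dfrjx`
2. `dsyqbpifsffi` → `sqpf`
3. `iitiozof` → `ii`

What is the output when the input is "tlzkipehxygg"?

What's happening: keep every other character starting from the second (positions 2nd, 4th, 6th, ...), then delete the last 2 characters.
Starting from "tlzkipehxygg": after the first operation, "lkphyg"; after the second, "lkph".

lkph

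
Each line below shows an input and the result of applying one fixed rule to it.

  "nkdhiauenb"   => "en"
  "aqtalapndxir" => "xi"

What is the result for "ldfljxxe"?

xx

What's happening: delete the last character, then keep only the last 2 characters.
"ldfljxxe" → "ldfljxx" → "xx".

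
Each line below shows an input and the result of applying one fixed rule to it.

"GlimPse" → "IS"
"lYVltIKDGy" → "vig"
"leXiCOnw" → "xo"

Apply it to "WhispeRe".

IE

The transformation: flip the case of every letter, then keep one character in every 3, starting at position 3 (positions 3rd, 6th, 9th, ...).
"WhispeRe" → "wHISPErE" → "IE".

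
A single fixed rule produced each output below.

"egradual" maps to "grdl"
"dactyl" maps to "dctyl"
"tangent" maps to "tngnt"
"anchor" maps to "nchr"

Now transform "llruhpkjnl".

In each case the input is transformed by: remove every vowel.
Applying that to "llruhpkjnl" gives "llrhpkjnl".

llrhpkjnl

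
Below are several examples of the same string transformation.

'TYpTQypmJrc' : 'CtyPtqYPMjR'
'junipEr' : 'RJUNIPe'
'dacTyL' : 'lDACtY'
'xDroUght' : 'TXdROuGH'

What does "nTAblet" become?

Looking at the pairs, the operation is to flip the case of every letter, then move the last character to the front.
So "nTAblet" becomes "TNtaBLE".

TNtaBLE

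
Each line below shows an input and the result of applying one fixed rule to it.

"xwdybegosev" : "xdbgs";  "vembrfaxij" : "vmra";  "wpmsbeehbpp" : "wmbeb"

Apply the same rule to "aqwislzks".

The pattern: keep every other character starting from the first (positions 1st, 3rd, 5th, ...), then delete the last character.
For "aqwislzks" the result is "awsz".
(Check on "xwdybegosev": → "xdbgsv" → "xdbgs" ✓)

awsz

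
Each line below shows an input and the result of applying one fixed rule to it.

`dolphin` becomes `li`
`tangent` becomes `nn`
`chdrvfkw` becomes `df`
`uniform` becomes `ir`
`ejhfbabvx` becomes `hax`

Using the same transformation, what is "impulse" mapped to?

In each case the input is transformed by: keep one character in every 3, starting at position 3 (positions 3rd, 6th, 9th, ...).
On "impulse" that produces "ps".

ps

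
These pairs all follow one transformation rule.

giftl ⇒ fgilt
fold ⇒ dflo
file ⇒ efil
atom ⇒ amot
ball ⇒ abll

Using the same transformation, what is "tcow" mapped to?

cotw

What's happening: sort the characters into alphabetical order.
Doing the same to "tcow": "cotw".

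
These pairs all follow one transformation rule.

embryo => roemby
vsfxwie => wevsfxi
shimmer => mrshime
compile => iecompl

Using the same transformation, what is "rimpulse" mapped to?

What's happening: move the last 2 characters to the front (rotate right by 2), then swap the first and last characters.
Starting from "rimpulse": after the first operation, "serimpul"; after the second, "lerimpus".
(Check on "embryo": → "yoembr" → "roemby" ✓)

lerimpus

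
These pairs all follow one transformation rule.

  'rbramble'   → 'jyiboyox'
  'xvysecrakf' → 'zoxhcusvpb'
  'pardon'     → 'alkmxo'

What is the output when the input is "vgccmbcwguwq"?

ztdrtnsdzzjy

The rule is to shift every letter 3 places backward in the alphabet (wrapping around), then swap the front and back halves of the string.
Applying that to "vgccmbcwguwq" gives "ztdrtnsdzzjy".
(Check on "rbramble": → "oyoxjyib" → "jyiboyox" ✓)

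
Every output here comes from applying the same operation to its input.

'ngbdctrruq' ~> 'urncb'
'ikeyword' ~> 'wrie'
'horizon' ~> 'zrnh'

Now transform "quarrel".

The transformation: keep every other character starting from the first (positions 1st, 3rd, 5th, ...), then sort the characters into reverse alphabetical order.
Applying that to "quarrel" gives "rqla".

rqla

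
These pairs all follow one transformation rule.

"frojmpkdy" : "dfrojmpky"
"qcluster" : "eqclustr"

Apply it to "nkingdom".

onkingdm

In each case the input is transformed by: move the last character to the front, then swap the first and last characters.
On "nkingdom": the first step gives "mnkingdo", and the second then gives "onkingdm".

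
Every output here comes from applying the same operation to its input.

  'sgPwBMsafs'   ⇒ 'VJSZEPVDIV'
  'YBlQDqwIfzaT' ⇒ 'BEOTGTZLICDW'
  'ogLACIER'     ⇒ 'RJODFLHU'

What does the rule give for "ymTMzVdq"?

Rule — shift every letter 3 places forward in the alphabet (wrapping around), then convert every letter to uppercase.
Starting from "ymTMzVdq": after the first operation, "bpWPcYgt"; after the second, "BPWPCYGT".

BPWPCYGT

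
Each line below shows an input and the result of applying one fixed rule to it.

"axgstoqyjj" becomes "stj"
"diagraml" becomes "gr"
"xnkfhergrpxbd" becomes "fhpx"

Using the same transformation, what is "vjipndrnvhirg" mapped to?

pnhi

What's happening: swap each adjacent pair of characters (1↔2, 3↔4, ...), then keep one character in every 3, starting at position 3 (positions 3rd, 6th, 9th, ...).
On "vjipndrnvhirg": the first step gives "jvpidnnrhvrig", and the second then gives "pnhi".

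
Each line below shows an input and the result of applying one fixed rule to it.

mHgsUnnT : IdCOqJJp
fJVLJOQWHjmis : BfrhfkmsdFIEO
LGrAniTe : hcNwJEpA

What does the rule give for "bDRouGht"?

XznKQcDP

The rule is to flip the case of every letter, then shift every letter 4 places backward in the alphabet (wrapping around).
Applying both steps to "bDRouGht": "BdrOUgHT", then "XznKQcDP".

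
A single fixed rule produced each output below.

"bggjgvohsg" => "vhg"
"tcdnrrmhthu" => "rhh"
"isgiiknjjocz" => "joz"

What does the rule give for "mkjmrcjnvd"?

The rule is to keep every other character starting from the second (positions 2nd, 4th, 6th, ...), then keep only the last 3 characters.
Working it through for "mkjmrcjnvd": intermediate "kmcnd", final "cnd".

cnd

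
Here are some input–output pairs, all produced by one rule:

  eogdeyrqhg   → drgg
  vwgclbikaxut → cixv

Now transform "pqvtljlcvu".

What's happening: move the first 3 characters to the end (rotate left by 3), then keep one character in every 3, starting at position 1 (positions 1st, 4th, 7th, ...).
For "pqvtljlcvu", step one produces "tljlcvupqv"; step two turns that into "tluv".

tluv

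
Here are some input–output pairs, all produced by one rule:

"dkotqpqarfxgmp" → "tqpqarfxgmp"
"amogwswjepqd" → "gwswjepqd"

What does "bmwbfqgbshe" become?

Each output is the input with this applied: delete the first 3 characters.
For "bmwbfqgbshe" the result is "bfqgbshe".

bfqgbshe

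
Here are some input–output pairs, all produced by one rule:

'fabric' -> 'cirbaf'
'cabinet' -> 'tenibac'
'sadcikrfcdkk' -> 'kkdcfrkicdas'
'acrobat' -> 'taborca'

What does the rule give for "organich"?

In each case the input is transformed by: reverse the string.
"organich" → "hcinagro".

hcinagro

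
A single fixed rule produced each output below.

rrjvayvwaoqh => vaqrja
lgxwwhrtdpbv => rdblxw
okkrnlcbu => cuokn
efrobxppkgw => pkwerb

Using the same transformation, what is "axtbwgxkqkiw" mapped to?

Each output is the input with this applied: keep every other character starting from the first (positions 1st, 3rd, 5th, ...), then move the first 3 characters to the end (rotate left by 3).
On "axtbwgxkqkiw" that produces "xqiatw".

xqiatw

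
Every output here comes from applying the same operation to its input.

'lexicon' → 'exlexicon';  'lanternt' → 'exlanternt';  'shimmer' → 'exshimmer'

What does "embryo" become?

exembryo

What's happening: prepend "ex".
Doing the same to "embryo": "exembryo".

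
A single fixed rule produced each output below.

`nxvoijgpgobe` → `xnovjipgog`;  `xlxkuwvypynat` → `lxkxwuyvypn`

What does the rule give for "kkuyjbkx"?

Looking at the pairs, the operation is to delete the last 2 characters, then swap each adjacent pair of characters (1↔2, 3↔4, ...).
On "kkuyjbkx" that produces "kkyubj".

kkyubj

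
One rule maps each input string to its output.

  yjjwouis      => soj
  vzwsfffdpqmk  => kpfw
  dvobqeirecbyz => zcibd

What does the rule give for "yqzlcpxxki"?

ixly

Each output is the input with this applied: reverse the string, then keep one character in every 3, starting at position 1 (positions 1st, 4th, 7th, ...).
Working it through for "yqzlcpxxki": intermediate "ikxxpclzqy", final "ixly".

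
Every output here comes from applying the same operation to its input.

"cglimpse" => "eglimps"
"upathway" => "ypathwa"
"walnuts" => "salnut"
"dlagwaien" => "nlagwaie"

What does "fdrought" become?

Looking at the pairs, the operation is to delete the first character, then move the last character to the front.
"fdrought" → "drought" → "tdrough".

tdrough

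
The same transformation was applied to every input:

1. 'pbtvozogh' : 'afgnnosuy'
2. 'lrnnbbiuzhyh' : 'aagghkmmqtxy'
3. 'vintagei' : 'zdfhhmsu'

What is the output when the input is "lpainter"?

zdhkmoqs

The transformation: sort the characters into alphabetical order, then shift every letter 1 place backward in the alphabet (wrapping around).
Working it through for "lpainter": intermediate "aeilnprt", final "zdhkmoqs".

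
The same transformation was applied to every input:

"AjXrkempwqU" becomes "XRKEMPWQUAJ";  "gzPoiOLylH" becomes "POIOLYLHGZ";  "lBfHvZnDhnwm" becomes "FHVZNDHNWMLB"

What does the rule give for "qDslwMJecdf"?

The transformation: move the first 2 characters to the end (rotate left by 2), then convert every letter to uppercase.
"qDslwMJecdf" → "slwMJecdfqD" → "SLWMJECDFQD".

SLWMJECDFQD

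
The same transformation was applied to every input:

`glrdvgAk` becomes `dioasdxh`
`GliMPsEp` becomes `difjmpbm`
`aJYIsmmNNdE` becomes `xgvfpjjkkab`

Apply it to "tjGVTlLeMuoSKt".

qgdsqiibjrlphq

The transformation: shift every letter 3 places backward in the alphabet (wrapping around), then convert every letter to lowercase.
Working it through for "tjGVTlLeMuoSKt": intermediate "qgDSQiIbJrlPHq", final "qgdsqiibjrlphq".
(Check on "aJYIsmmNNdE": → "xGVFpjjKKaB" → "xgvfpjjkkab" ✓)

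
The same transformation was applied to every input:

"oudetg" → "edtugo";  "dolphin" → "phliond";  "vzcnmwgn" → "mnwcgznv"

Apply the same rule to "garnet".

Looking at the pairs, the operation is to take characters alternately from the front and the back (1st, last, 2nd, 2nd-last, ...), then reverse the string.
Starting from "garnet": after the first operation, "gtaern"; after the second, "nreatg".

nreatg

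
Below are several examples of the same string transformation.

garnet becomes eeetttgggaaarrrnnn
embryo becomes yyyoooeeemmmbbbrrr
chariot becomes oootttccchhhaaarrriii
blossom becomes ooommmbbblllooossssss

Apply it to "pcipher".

eeerrrpppccciiippphhh

Rule — move the last 2 characters to the front (rotate right by 2), then repeat every character 3 times.
"pcipher" → "erpciph" → "eeerrrpppccciiippphhh".
(Check on "blossom": → "ombloss" → "ooommmbbblllooossssss" ✓)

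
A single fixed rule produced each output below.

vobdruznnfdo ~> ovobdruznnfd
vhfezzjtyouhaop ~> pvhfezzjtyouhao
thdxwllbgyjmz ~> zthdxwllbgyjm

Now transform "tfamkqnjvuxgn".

ntfamkqnjvuxg

Looking at the pairs, the operation is to move the last character to the front.
"tfamkqnjvuxgn" → "ntfamkqnjvuxg".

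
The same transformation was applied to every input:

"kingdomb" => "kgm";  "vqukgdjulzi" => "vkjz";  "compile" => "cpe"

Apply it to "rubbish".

Each output is the input with this applied: keep one character in every 3, starting at position 1 (positions 1st, 4th, 7th, ...).
For "rubbish" the result is "rbh".

rbh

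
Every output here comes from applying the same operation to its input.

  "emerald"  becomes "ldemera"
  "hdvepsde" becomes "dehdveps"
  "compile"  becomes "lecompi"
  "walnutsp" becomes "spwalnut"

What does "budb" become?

What's happening: move the last 2 characters to the front (rotate right by 2).
For "budb" the result is "dbbu".

dbbu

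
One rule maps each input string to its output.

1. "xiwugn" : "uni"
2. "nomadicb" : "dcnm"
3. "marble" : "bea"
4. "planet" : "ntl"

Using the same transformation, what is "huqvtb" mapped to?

The pattern: swap the front and back halves of the string, then keep every other character starting from the first (positions 1st, 3rd, 5th, ...).
On "huqvtb": the first step gives "vtbhuq", and the second then gives "vbu".

vbu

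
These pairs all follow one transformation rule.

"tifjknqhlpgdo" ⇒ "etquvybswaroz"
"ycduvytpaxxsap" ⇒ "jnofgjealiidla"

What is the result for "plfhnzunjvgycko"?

In each case the input is transformed by: shift every letter 11 places forward in the alphabet (wrapping around).
Doing the same to "plfhnzunjvgycko": "awqsykfyugrjnvz".

awqsykfyugrjnvz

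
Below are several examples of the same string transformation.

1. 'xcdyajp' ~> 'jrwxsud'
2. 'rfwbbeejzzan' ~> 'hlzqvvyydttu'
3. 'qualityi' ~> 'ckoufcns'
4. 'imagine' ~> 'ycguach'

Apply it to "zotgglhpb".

vtinaafbj

Each output is the input with this applied: move the last character to the front, then shift every letter 6 places backward in the alphabet (wrapping around).
Doing the same to "zotgglhpb": "vtinaafbj".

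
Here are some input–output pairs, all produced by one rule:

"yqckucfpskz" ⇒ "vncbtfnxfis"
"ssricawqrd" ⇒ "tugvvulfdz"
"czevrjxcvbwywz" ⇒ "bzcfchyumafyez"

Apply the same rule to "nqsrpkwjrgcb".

Each output is the input with this applied: shift every letter 3 places forward in the alphabet (wrapping around), then move the last 3 characters to the front (rotate right by 3).
"nqsrpkwjrgcb" → "qtvusnzmujfe" → "jfeqtvusnzmu".

jfeqtvusnzmu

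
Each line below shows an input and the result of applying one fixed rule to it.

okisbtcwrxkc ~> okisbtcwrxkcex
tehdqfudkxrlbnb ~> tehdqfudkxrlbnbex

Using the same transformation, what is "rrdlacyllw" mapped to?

rrdlacyllwex

The transformation: append "ex".
On "rrdlacyllw" that produces "rrdlacyllwex".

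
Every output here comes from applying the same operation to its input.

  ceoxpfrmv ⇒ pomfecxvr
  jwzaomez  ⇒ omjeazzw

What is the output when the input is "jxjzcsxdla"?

sljjdcazxx

Looking at the pairs, the operation is to sort the characters into reverse alphabetical order, then move the first 3 characters to the end (rotate left by 3).
Starting from "jxjzcsxdla": after the first operation, "zxxsljjdca"; after the second, "sljjdcazxx".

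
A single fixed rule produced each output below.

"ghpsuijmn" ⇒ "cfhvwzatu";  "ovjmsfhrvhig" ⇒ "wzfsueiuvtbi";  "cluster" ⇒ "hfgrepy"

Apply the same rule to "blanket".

The pattern: shift every letter 13 places forward in the alphabet (wrapping around) — i.e. ROT13, then move the first 2 characters to the end (rotate left by 2).
"blanket" → "oynaxrg" → "naxrgoy".

naxrgoy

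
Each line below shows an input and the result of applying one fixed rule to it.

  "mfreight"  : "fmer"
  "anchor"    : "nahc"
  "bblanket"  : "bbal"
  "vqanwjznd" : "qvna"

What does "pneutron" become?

npue

Each output is the input with this applied: swap each adjacent pair of characters (1↔2, 3↔4, ...), then keep only the first 4 characters.
Applying both steps to "pneutron": "npuertno", then "npue".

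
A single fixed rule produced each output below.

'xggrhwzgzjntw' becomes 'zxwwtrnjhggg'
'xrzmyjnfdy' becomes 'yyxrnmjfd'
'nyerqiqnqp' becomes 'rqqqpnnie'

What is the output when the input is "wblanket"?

tnlkeba

Looking at the pairs, the operation is to sort the characters into reverse alphabetical order, then delete the first character.
For "wblanket", step one produces "wtnlkeba"; step two turns that into "tnlkeba".
(Check on "xggrhwzgzjntw": → "zzxwwtrnjhggg" → "zxwwtrnjhggg" ✓)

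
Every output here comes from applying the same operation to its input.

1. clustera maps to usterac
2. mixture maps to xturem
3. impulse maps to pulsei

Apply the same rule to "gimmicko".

The rule is to move the first character to the end, then delete the first character.
"gimmicko" → "immickog" → "mmickog".
(Check on "impulse": → "mpulsei" → "pulsei" ✓)

mmickog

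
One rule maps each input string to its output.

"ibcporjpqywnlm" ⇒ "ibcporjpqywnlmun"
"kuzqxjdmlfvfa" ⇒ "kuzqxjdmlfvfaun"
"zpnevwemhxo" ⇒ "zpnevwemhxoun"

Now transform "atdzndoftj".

Rule — append "un".
For "atdzndoftj" the result is "atdzndoftjun".

atdzndoftjun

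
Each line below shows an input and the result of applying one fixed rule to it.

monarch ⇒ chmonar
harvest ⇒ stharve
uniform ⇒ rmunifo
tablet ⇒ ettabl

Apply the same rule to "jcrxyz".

Rule — move the last 2 characters to the front (rotate right by 2).
So "jcrxyz" becomes "yzjcrx".

yzjcrx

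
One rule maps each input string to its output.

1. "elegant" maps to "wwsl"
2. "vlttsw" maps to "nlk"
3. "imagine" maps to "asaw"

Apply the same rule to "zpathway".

In each case the input is transformed by: keep every other character starting from the first (positions 1st, 3rd, 5th, ...), then shift every letter 8 places backward in the alphabet (wrapping around).
Applying both steps to "zpathway": "zaha", then "rszs".

rszs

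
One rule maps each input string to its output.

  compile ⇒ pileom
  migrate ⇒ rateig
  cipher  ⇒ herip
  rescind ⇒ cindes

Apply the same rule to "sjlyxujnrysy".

yxujnrysyjl

What's happening: delete the first character, then move the first 2 characters to the end (rotate left by 2).
On "sjlyxujnrysy": the first step gives "jlyxujnrysy", and the second then gives "yxujnrysyjl".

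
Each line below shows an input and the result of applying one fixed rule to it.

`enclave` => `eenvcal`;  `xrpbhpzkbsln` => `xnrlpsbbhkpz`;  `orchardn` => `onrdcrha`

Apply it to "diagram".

The pattern: take characters alternately from the front and the back (1st, last, 2nd, 2nd-last, ...).
For "diagram" the result is "dmiaarg".

dmiaarg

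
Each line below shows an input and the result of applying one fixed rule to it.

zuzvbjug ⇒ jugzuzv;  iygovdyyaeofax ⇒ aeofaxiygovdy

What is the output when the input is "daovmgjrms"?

Looking at the pairs, the operation is to swap the front and back halves of the string, then delete the first character.
Starting from "daovmgjrms": after the first operation, "gjrmsdaovm"; after the second, "jrmsdaovm".

jrmsdaovm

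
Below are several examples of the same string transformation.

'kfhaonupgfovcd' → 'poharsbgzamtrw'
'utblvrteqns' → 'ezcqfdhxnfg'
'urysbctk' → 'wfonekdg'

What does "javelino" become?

Looking at the pairs, the operation is to shift every letter 12 places forward in the alphabet (wrapping around), then reverse the string.
Working it through for "javelino": intermediate "vmhqxuza", final "azuxqhmv".

azuxqhmv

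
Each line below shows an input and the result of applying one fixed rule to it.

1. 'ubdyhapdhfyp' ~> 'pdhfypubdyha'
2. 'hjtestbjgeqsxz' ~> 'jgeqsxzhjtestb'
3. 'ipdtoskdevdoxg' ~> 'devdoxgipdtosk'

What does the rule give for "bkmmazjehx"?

zjehxbkmma

The pattern: swap the front and back halves of the string.
For "bkmmazjehx" the result is "zjehxbkmma".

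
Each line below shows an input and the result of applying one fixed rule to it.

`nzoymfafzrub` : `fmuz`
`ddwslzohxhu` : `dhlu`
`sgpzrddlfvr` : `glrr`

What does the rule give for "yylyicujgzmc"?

ijmy

The transformation: keep one character in every 3, starting at position 2 (positions 2nd, 5th, 8th, ...), then sort the characters into alphabetical order.
On "yylyicujgzmc" that produces "ijmy".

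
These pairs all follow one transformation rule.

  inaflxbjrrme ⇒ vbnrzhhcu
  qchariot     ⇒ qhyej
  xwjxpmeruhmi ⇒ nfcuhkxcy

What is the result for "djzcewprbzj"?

Each output is the input with this applied: delete the first 3 characters, then shift every letter 10 places backward in the alphabet (wrapping around).
On "djzcewprbzj": the first step gives "cewprbzj", and the second then gives "sumfhrpz".

sumfhrpz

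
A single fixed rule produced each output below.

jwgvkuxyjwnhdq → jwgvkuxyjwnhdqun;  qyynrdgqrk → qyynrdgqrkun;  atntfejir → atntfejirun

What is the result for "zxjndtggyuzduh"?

zxjndtggyuzduhun

The rule is to append "un".
"zxjndtggyuzduh" → "zxjndtggyuzduhun".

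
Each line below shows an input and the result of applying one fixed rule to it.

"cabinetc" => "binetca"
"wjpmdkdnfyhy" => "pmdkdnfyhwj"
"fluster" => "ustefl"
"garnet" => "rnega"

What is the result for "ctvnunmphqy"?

Looking at the pairs, the operation is to delete the last character, then move the first 2 characters to the end (rotate left by 2).
For "ctvnunmphqy" the result is "vnunmphqct".

vnunmphqct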